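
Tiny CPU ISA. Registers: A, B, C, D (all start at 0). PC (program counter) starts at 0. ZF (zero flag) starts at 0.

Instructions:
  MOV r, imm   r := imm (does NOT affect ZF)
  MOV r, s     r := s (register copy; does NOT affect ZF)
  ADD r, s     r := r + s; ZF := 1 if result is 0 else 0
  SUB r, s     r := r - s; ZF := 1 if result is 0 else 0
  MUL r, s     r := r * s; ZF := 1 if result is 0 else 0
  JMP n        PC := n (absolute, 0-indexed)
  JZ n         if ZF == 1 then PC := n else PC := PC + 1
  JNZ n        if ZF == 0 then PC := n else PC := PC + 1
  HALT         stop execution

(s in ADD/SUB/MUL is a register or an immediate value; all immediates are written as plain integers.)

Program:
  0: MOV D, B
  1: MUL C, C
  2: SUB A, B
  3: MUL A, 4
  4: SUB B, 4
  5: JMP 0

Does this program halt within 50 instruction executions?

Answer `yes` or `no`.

Answer: no

Derivation:
Step 1: PC=0 exec 'MOV D, B'. After: A=0 B=0 C=0 D=0 ZF=0 PC=1
Step 2: PC=1 exec 'MUL C, C'. After: A=0 B=0 C=0 D=0 ZF=1 PC=2
Step 3: PC=2 exec 'SUB A, B'. After: A=0 B=0 C=0 D=0 ZF=1 PC=3
Step 4: PC=3 exec 'MUL A, 4'. After: A=0 B=0 C=0 D=0 ZF=1 PC=4
Step 5: PC=4 exec 'SUB B, 4'. After: A=0 B=-4 C=0 D=0 ZF=0 PC=5
Step 6: PC=5 exec 'JMP 0'. After: A=0 B=-4 C=0 D=0 ZF=0 PC=0
Step 7: PC=0 exec 'MOV D, B'. After: A=0 B=-4 C=0 D=-4 ZF=0 PC=1
Step 8: PC=1 exec 'MUL C, C'. After: A=0 B=-4 C=0 D=-4 ZF=1 PC=2
Step 9: PC=2 exec 'SUB A, B'. After: A=4 B=-4 C=0 D=-4 ZF=0 PC=3
Step 10: PC=3 exec 'MUL A, 4'. After: A=16 B=-4 C=0 D=-4 ZF=0 PC=4
Step 11: PC=4 exec 'SUB B, 4'. After: A=16 B=-8 C=0 D=-4 ZF=0 PC=5
Step 12: PC=5 exec 'JMP 0'. After: A=16 B=-8 C=0 D=-4 ZF=0 PC=0
Step 13: PC=0 exec 'MOV D, B'. After: A=16 B=-8 C=0 D=-8 ZF=0 PC=1
Step 14: PC=1 exec 'MUL C, C'. After: A=16 B=-8 C=0 D=-8 ZF=1 PC=2
Step 15: PC=2 exec 'SUB A, B'. After: A=24 B=-8 C=0 D=-8 ZF=0 PC=3
After 50 steps: not halted. PC revisits the same instructions with no path to HALT; will never halt.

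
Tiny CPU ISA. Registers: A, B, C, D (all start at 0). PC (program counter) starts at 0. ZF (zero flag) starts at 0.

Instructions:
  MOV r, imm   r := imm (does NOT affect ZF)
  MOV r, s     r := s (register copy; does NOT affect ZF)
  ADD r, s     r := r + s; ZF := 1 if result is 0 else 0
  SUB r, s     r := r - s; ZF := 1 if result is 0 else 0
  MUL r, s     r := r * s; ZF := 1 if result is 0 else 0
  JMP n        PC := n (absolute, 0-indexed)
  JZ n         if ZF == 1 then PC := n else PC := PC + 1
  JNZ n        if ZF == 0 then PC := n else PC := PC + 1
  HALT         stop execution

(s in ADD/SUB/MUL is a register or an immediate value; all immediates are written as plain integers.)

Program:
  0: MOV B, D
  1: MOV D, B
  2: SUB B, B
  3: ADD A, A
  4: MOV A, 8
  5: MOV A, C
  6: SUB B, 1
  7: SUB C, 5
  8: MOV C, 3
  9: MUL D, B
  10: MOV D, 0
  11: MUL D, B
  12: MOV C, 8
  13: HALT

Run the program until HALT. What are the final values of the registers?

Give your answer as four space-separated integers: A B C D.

Step 1: PC=0 exec 'MOV B, D'. After: A=0 B=0 C=0 D=0 ZF=0 PC=1
Step 2: PC=1 exec 'MOV D, B'. After: A=0 B=0 C=0 D=0 ZF=0 PC=2
Step 3: PC=2 exec 'SUB B, B'. After: A=0 B=0 C=0 D=0 ZF=1 PC=3
Step 4: PC=3 exec 'ADD A, A'. After: A=0 B=0 C=0 D=0 ZF=1 PC=4
Step 5: PC=4 exec 'MOV A, 8'. After: A=8 B=0 C=0 D=0 ZF=1 PC=5
Step 6: PC=5 exec 'MOV A, C'. After: A=0 B=0 C=0 D=0 ZF=1 PC=6
Step 7: PC=6 exec 'SUB B, 1'. After: A=0 B=-1 C=0 D=0 ZF=0 PC=7
Step 8: PC=7 exec 'SUB C, 5'. After: A=0 B=-1 C=-5 D=0 ZF=0 PC=8
Step 9: PC=8 exec 'MOV C, 3'. After: A=0 B=-1 C=3 D=0 ZF=0 PC=9
Step 10: PC=9 exec 'MUL D, B'. After: A=0 B=-1 C=3 D=0 ZF=1 PC=10
Step 11: PC=10 exec 'MOV D, 0'. After: A=0 B=-1 C=3 D=0 ZF=1 PC=11
Step 12: PC=11 exec 'MUL D, B'. After: A=0 B=-1 C=3 D=0 ZF=1 PC=12
Step 13: PC=12 exec 'MOV C, 8'. After: A=0 B=-1 C=8 D=0 ZF=1 PC=13
Step 14: PC=13 exec 'HALT'. After: A=0 B=-1 C=8 D=0 ZF=1 PC=13 HALTED

Answer: 0 -1 8 0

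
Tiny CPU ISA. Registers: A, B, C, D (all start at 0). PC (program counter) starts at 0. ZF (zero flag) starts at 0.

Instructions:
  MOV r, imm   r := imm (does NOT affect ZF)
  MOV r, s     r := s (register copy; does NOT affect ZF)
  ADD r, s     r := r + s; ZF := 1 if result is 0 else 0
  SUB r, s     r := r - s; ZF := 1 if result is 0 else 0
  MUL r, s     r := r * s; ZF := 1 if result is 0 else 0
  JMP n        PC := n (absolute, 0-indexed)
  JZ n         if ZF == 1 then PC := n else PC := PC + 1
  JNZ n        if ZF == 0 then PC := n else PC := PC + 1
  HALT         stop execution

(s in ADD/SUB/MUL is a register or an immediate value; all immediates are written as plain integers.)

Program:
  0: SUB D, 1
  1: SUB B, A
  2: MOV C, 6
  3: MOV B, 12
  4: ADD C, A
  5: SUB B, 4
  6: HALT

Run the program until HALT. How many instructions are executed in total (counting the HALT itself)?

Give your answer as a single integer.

Answer: 7

Derivation:
Step 1: PC=0 exec 'SUB D, 1'. After: A=0 B=0 C=0 D=-1 ZF=0 PC=1
Step 2: PC=1 exec 'SUB B, A'. After: A=0 B=0 C=0 D=-1 ZF=1 PC=2
Step 3: PC=2 exec 'MOV C, 6'. After: A=0 B=0 C=6 D=-1 ZF=1 PC=3
Step 4: PC=3 exec 'MOV B, 12'. After: A=0 B=12 C=6 D=-1 ZF=1 PC=4
Step 5: PC=4 exec 'ADD C, A'. After: A=0 B=12 C=6 D=-1 ZF=0 PC=5
Step 6: PC=5 exec 'SUB B, 4'. After: A=0 B=8 C=6 D=-1 ZF=0 PC=6
Step 7: PC=6 exec 'HALT'. After: A=0 B=8 C=6 D=-1 ZF=0 PC=6 HALTED
Total instructions executed: 7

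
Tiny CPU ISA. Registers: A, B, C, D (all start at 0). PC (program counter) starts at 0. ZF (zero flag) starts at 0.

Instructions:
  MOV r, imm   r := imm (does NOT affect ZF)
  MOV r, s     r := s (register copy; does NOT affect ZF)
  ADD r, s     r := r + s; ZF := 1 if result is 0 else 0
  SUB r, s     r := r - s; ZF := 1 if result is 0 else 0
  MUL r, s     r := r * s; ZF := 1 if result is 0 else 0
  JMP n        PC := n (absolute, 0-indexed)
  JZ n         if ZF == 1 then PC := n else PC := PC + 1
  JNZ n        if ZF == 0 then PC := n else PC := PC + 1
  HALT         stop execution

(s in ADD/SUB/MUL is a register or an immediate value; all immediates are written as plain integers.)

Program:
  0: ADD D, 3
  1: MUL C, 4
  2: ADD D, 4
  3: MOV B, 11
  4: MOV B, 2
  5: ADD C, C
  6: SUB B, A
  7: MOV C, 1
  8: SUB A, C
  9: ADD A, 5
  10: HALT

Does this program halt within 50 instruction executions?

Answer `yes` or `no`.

Step 1: PC=0 exec 'ADD D, 3'. After: A=0 B=0 C=0 D=3 ZF=0 PC=1
Step 2: PC=1 exec 'MUL C, 4'. After: A=0 B=0 C=0 D=3 ZF=1 PC=2
Step 3: PC=2 exec 'ADD D, 4'. After: A=0 B=0 C=0 D=7 ZF=0 PC=3
Step 4: PC=3 exec 'MOV B, 11'. After: A=0 B=11 C=0 D=7 ZF=0 PC=4
Step 5: PC=4 exec 'MOV B, 2'. After: A=0 B=2 C=0 D=7 ZF=0 PC=5
Step 6: PC=5 exec 'ADD C, C'. After: A=0 B=2 C=0 D=7 ZF=1 PC=6
Step 7: PC=6 exec 'SUB B, A'. After: A=0 B=2 C=0 D=7 ZF=0 PC=7
Step 8: PC=7 exec 'MOV C, 1'. After: A=0 B=2 C=1 D=7 ZF=0 PC=8
Step 9: PC=8 exec 'SUB A, C'. After: A=-1 B=2 C=1 D=7 ZF=0 PC=9
Step 10: PC=9 exec 'ADD A, 5'. After: A=4 B=2 C=1 D=7 ZF=0 PC=10
Step 11: PC=10 exec 'HALT'. After: A=4 B=2 C=1 D=7 ZF=0 PC=10 HALTED

Answer: yes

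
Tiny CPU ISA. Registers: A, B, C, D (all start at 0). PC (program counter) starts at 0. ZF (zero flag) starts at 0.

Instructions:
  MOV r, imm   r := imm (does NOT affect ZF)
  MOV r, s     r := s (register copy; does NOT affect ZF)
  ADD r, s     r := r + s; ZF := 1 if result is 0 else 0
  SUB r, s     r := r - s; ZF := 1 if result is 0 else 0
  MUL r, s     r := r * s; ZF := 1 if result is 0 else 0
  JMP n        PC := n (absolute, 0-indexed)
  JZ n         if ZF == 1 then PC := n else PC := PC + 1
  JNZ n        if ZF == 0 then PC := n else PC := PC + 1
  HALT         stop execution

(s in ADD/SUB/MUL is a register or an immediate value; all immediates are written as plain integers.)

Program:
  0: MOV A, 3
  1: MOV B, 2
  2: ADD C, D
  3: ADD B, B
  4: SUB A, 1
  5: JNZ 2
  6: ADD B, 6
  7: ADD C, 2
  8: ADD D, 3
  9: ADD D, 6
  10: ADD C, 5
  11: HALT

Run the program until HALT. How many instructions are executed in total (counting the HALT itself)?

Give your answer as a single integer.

Answer: 20

Derivation:
Step 1: PC=0 exec 'MOV A, 3'. After: A=3 B=0 C=0 D=0 ZF=0 PC=1
Step 2: PC=1 exec 'MOV B, 2'. After: A=3 B=2 C=0 D=0 ZF=0 PC=2
Step 3: PC=2 exec 'ADD C, D'. After: A=3 B=2 C=0 D=0 ZF=1 PC=3
Step 4: PC=3 exec 'ADD B, B'. After: A=3 B=4 C=0 D=0 ZF=0 PC=4
Step 5: PC=4 exec 'SUB A, 1'. After: A=2 B=4 C=0 D=0 ZF=0 PC=5
Step 6: PC=5 exec 'JNZ 2'. After: A=2 B=4 C=0 D=0 ZF=0 PC=2
Step 7: PC=2 exec 'ADD C, D'. After: A=2 B=4 C=0 D=0 ZF=1 PC=3
Step 8: PC=3 exec 'ADD B, B'. After: A=2 B=8 C=0 D=0 ZF=0 PC=4
Step 9: PC=4 exec 'SUB A, 1'. After: A=1 B=8 C=0 D=0 ZF=0 PC=5
Step 10: PC=5 exec 'JNZ 2'. After: A=1 B=8 C=0 D=0 ZF=0 PC=2
Step 11: PC=2 exec 'ADD C, D'. After: A=1 B=8 C=0 D=0 ZF=1 PC=3
Step 12: PC=3 exec 'ADD B, B'. After: A=1 B=16 C=0 D=0 ZF=0 PC=4
Step 13: PC=4 exec 'SUB A, 1'. After: A=0 B=16 C=0 D=0 ZF=1 PC=5
Step 14: PC=5 exec 'JNZ 2'. After: A=0 B=16 C=0 D=0 ZF=1 PC=6
Step 15: PC=6 exec 'ADD B, 6'. After: A=0 B=22 C=0 D=0 ZF=0 PC=7
Step 16: PC=7 exec 'ADD C, 2'. After: A=0 B=22 C=2 D=0 ZF=0 PC=8
Step 17: PC=8 exec 'ADD D, 3'. After: A=0 B=22 C=2 D=3 ZF=0 PC=9
Step 18: PC=9 exec 'ADD D, 6'. After: A=0 B=22 C=2 D=9 ZF=0 PC=10
Step 19: PC=10 exec 'ADD C, 5'. After: A=0 B=22 C=7 D=9 ZF=0 PC=11
Step 20: PC=11 exec 'HALT'. After: A=0 B=22 C=7 D=9 ZF=0 PC=11 HALTED
Total instructions executed: 20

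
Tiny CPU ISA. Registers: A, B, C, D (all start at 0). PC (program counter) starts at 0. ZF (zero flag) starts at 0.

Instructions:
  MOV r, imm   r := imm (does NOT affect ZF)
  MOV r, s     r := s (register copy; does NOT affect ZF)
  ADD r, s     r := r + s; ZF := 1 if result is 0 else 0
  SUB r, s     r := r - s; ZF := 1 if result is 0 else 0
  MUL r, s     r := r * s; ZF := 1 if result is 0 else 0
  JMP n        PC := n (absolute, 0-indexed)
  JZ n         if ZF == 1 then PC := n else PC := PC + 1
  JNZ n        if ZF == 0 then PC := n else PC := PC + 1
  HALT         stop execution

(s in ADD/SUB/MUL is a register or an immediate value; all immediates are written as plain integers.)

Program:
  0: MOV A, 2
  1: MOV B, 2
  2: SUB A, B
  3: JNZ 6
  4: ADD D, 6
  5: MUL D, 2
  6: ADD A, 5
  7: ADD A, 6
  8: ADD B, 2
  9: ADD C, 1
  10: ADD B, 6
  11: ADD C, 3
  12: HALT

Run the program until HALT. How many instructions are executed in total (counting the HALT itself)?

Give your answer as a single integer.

Answer: 13

Derivation:
Step 1: PC=0 exec 'MOV A, 2'. After: A=2 B=0 C=0 D=0 ZF=0 PC=1
Step 2: PC=1 exec 'MOV B, 2'. After: A=2 B=2 C=0 D=0 ZF=0 PC=2
Step 3: PC=2 exec 'SUB A, B'. After: A=0 B=2 C=0 D=0 ZF=1 PC=3
Step 4: PC=3 exec 'JNZ 6'. After: A=0 B=2 C=0 D=0 ZF=1 PC=4
Step 5: PC=4 exec 'ADD D, 6'. After: A=0 B=2 C=0 D=6 ZF=0 PC=5
Step 6: PC=5 exec 'MUL D, 2'. After: A=0 B=2 C=0 D=12 ZF=0 PC=6
Step 7: PC=6 exec 'ADD A, 5'. After: A=5 B=2 C=0 D=12 ZF=0 PC=7
Step 8: PC=7 exec 'ADD A, 6'. After: A=11 B=2 C=0 D=12 ZF=0 PC=8
Step 9: PC=8 exec 'ADD B, 2'. After: A=11 B=4 C=0 D=12 ZF=0 PC=9
Step 10: PC=9 exec 'ADD C, 1'. After: A=11 B=4 C=1 D=12 ZF=0 PC=10
Step 11: PC=10 exec 'ADD B, 6'. After: A=11 B=10 C=1 D=12 ZF=0 PC=11
Step 12: PC=11 exec 'ADD C, 3'. After: A=11 B=10 C=4 D=12 ZF=0 PC=12
Step 13: PC=12 exec 'HALT'. After: A=11 B=10 C=4 D=12 ZF=0 PC=12 HALTED
Total instructions executed: 13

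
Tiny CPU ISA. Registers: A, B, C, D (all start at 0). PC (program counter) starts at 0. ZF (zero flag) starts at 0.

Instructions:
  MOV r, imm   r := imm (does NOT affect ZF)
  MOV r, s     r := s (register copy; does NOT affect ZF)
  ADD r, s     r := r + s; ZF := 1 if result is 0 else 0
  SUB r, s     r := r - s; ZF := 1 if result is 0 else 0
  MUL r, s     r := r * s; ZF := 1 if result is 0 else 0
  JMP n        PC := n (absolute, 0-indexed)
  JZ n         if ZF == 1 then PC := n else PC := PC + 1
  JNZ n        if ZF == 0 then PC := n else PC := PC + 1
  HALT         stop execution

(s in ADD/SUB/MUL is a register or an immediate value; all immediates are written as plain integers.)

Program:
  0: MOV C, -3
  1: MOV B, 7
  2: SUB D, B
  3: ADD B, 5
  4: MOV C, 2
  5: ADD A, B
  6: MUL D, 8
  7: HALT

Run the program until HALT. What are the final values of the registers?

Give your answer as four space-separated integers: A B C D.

Answer: 12 12 2 -56

Derivation:
Step 1: PC=0 exec 'MOV C, -3'. After: A=0 B=0 C=-3 D=0 ZF=0 PC=1
Step 2: PC=1 exec 'MOV B, 7'. After: A=0 B=7 C=-3 D=0 ZF=0 PC=2
Step 3: PC=2 exec 'SUB D, B'. After: A=0 B=7 C=-3 D=-7 ZF=0 PC=3
Step 4: PC=3 exec 'ADD B, 5'. After: A=0 B=12 C=-3 D=-7 ZF=0 PC=4
Step 5: PC=4 exec 'MOV C, 2'. After: A=0 B=12 C=2 D=-7 ZF=0 PC=5
Step 6: PC=5 exec 'ADD A, B'. After: A=12 B=12 C=2 D=-7 ZF=0 PC=6
Step 7: PC=6 exec 'MUL D, 8'. After: A=12 B=12 C=2 D=-56 ZF=0 PC=7
Step 8: PC=7 exec 'HALT'. After: A=12 B=12 C=2 D=-56 ZF=0 PC=7 HALTED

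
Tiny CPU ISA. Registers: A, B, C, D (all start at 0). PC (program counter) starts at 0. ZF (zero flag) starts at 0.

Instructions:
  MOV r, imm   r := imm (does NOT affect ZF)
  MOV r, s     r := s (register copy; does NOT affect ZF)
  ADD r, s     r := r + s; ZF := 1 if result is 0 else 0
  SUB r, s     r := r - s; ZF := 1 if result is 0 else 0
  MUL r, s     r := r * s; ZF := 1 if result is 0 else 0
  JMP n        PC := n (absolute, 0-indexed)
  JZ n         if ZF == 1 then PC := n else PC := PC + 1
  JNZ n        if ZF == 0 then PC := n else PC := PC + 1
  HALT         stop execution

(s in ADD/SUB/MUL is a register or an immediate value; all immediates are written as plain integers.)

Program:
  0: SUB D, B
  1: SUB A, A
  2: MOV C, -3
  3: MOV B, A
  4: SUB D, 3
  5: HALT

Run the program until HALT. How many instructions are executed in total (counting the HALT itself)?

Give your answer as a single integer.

Answer: 6

Derivation:
Step 1: PC=0 exec 'SUB D, B'. After: A=0 B=0 C=0 D=0 ZF=1 PC=1
Step 2: PC=1 exec 'SUB A, A'. After: A=0 B=0 C=0 D=0 ZF=1 PC=2
Step 3: PC=2 exec 'MOV C, -3'. After: A=0 B=0 C=-3 D=0 ZF=1 PC=3
Step 4: PC=3 exec 'MOV B, A'. After: A=0 B=0 C=-3 D=0 ZF=1 PC=4
Step 5: PC=4 exec 'SUB D, 3'. After: A=0 B=0 C=-3 D=-3 ZF=0 PC=5
Step 6: PC=5 exec 'HALT'. After: A=0 B=0 C=-3 D=-3 ZF=0 PC=5 HALTED
Total instructions executed: 6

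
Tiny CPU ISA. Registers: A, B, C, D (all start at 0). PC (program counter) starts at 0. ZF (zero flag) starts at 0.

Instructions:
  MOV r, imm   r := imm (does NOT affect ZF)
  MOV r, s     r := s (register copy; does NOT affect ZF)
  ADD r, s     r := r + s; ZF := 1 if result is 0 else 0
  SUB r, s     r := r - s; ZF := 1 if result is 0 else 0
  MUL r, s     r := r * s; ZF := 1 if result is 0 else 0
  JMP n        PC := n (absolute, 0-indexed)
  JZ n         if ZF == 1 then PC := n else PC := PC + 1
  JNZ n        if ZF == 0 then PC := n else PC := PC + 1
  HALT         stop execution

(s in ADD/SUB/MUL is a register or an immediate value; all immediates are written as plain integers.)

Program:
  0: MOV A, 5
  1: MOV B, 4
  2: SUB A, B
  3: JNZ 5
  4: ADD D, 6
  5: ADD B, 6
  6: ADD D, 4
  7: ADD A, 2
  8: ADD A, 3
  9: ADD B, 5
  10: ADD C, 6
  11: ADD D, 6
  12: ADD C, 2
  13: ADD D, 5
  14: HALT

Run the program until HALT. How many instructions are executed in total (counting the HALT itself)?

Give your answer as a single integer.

Step 1: PC=0 exec 'MOV A, 5'. After: A=5 B=0 C=0 D=0 ZF=0 PC=1
Step 2: PC=1 exec 'MOV B, 4'. After: A=5 B=4 C=0 D=0 ZF=0 PC=2
Step 3: PC=2 exec 'SUB A, B'. After: A=1 B=4 C=0 D=0 ZF=0 PC=3
Step 4: PC=3 exec 'JNZ 5'. After: A=1 B=4 C=0 D=0 ZF=0 PC=5
Step 5: PC=5 exec 'ADD B, 6'. After: A=1 B=10 C=0 D=0 ZF=0 PC=6
Step 6: PC=6 exec 'ADD D, 4'. After: A=1 B=10 C=0 D=4 ZF=0 PC=7
Step 7: PC=7 exec 'ADD A, 2'. After: A=3 B=10 C=0 D=4 ZF=0 PC=8
Step 8: PC=8 exec 'ADD A, 3'. After: A=6 B=10 C=0 D=4 ZF=0 PC=9
Step 9: PC=9 exec 'ADD B, 5'. After: A=6 B=15 C=0 D=4 ZF=0 PC=10
Step 10: PC=10 exec 'ADD C, 6'. After: A=6 B=15 C=6 D=4 ZF=0 PC=11
Step 11: PC=11 exec 'ADD D, 6'. After: A=6 B=15 C=6 D=10 ZF=0 PC=12
Step 12: PC=12 exec 'ADD C, 2'. After: A=6 B=15 C=8 D=10 ZF=0 PC=13
Step 13: PC=13 exec 'ADD D, 5'. After: A=6 B=15 C=8 D=15 ZF=0 PC=14
Step 14: PC=14 exec 'HALT'. After: A=6 B=15 C=8 D=15 ZF=0 PC=14 HALTED
Total instructions executed: 14

Answer: 14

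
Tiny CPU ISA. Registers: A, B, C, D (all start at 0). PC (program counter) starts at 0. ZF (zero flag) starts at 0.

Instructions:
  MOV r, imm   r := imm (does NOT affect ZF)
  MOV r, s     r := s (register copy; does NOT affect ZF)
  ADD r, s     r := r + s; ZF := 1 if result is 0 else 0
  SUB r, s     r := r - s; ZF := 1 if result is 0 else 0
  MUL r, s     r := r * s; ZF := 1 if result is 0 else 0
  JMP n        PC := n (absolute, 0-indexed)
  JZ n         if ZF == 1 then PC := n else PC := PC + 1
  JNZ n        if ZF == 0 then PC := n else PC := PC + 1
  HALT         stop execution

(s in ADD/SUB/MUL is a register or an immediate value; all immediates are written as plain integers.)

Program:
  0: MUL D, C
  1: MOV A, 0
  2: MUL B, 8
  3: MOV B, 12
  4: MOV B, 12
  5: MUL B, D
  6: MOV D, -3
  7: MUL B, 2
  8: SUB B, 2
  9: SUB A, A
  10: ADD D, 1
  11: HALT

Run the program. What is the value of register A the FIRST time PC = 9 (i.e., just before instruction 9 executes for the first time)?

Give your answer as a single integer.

Step 1: PC=0 exec 'MUL D, C'. After: A=0 B=0 C=0 D=0 ZF=1 PC=1
Step 2: PC=1 exec 'MOV A, 0'. After: A=0 B=0 C=0 D=0 ZF=1 PC=2
Step 3: PC=2 exec 'MUL B, 8'. After: A=0 B=0 C=0 D=0 ZF=1 PC=3
Step 4: PC=3 exec 'MOV B, 12'. After: A=0 B=12 C=0 D=0 ZF=1 PC=4
Step 5: PC=4 exec 'MOV B, 12'. After: A=0 B=12 C=0 D=0 ZF=1 PC=5
Step 6: PC=5 exec 'MUL B, D'. After: A=0 B=0 C=0 D=0 ZF=1 PC=6
Step 7: PC=6 exec 'MOV D, -3'. After: A=0 B=0 C=0 D=-3 ZF=1 PC=7
Step 8: PC=7 exec 'MUL B, 2'. After: A=0 B=0 C=0 D=-3 ZF=1 PC=8
Step 9: PC=8 exec 'SUB B, 2'. After: A=0 B=-2 C=0 D=-3 ZF=0 PC=9
First time PC=9: A=0

0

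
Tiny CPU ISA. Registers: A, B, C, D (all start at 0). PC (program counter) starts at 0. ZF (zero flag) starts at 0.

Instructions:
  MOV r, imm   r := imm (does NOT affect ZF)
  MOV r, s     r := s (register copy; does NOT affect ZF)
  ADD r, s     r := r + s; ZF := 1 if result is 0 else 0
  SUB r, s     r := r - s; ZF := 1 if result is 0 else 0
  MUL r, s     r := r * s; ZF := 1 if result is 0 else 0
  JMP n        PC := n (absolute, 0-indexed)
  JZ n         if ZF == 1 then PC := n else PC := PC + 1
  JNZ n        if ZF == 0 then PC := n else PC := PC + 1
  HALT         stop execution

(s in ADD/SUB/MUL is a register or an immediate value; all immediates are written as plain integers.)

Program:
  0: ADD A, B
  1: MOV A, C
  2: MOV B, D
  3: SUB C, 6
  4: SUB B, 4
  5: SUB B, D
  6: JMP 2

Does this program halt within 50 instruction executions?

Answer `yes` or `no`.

Answer: no

Derivation:
Step 1: PC=0 exec 'ADD A, B'. After: A=0 B=0 C=0 D=0 ZF=1 PC=1
Step 2: PC=1 exec 'MOV A, C'. After: A=0 B=0 C=0 D=0 ZF=1 PC=2
Step 3: PC=2 exec 'MOV B, D'. After: A=0 B=0 C=0 D=0 ZF=1 PC=3
Step 4: PC=3 exec 'SUB C, 6'. After: A=0 B=0 C=-6 D=0 ZF=0 PC=4
Step 5: PC=4 exec 'SUB B, 4'. After: A=0 B=-4 C=-6 D=0 ZF=0 PC=5
Step 6: PC=5 exec 'SUB B, D'. After: A=0 B=-4 C=-6 D=0 ZF=0 PC=6
Step 7: PC=6 exec 'JMP 2'. After: A=0 B=-4 C=-6 D=0 ZF=0 PC=2
Step 8: PC=2 exec 'MOV B, D'. After: A=0 B=0 C=-6 D=0 ZF=0 PC=3
Step 9: PC=3 exec 'SUB C, 6'. After: A=0 B=0 C=-12 D=0 ZF=0 PC=4
Step 10: PC=4 exec 'SUB B, 4'. After: A=0 B=-4 C=-12 D=0 ZF=0 PC=5
Step 11: PC=5 exec 'SUB B, D'. After: A=0 B=-4 C=-12 D=0 ZF=0 PC=6
Step 12: PC=6 exec 'JMP 2'. After: A=0 B=-4 C=-12 D=0 ZF=0 PC=2
Step 13: PC=2 exec 'MOV B, D'. After: A=0 B=0 C=-12 D=0 ZF=0 PC=3
Step 14: PC=3 exec 'SUB C, 6'. After: A=0 B=0 C=-18 D=0 ZF=0 PC=4
Step 15: PC=4 exec 'SUB B, 4'. After: A=0 B=-4 C=-18 D=0 ZF=0 PC=5
After 50 steps: not halted. PC revisits the same instructions with no path to HALT; will never halt.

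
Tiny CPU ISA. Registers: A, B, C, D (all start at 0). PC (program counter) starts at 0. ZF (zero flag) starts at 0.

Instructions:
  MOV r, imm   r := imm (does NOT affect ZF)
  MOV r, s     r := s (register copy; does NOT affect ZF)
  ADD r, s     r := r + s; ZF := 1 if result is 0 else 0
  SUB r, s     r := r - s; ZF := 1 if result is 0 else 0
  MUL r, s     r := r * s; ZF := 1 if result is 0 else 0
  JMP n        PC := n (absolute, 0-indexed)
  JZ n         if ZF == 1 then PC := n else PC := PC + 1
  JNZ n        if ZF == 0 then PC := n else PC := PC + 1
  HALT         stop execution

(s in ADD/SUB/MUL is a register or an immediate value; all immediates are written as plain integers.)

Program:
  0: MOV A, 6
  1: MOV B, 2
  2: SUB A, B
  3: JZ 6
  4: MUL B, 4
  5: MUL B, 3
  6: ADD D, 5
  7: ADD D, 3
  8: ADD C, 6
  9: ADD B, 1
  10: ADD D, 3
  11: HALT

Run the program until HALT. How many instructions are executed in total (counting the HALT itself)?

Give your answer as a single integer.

Answer: 12

Derivation:
Step 1: PC=0 exec 'MOV A, 6'. After: A=6 B=0 C=0 D=0 ZF=0 PC=1
Step 2: PC=1 exec 'MOV B, 2'. After: A=6 B=2 C=0 D=0 ZF=0 PC=2
Step 3: PC=2 exec 'SUB A, B'. After: A=4 B=2 C=0 D=0 ZF=0 PC=3
Step 4: PC=3 exec 'JZ 6'. After: A=4 B=2 C=0 D=0 ZF=0 PC=4
Step 5: PC=4 exec 'MUL B, 4'. After: A=4 B=8 C=0 D=0 ZF=0 PC=5
Step 6: PC=5 exec 'MUL B, 3'. After: A=4 B=24 C=0 D=0 ZF=0 PC=6
Step 7: PC=6 exec 'ADD D, 5'. After: A=4 B=24 C=0 D=5 ZF=0 PC=7
Step 8: PC=7 exec 'ADD D, 3'. After: A=4 B=24 C=0 D=8 ZF=0 PC=8
Step 9: PC=8 exec 'ADD C, 6'. After: A=4 B=24 C=6 D=8 ZF=0 PC=9
Step 10: PC=9 exec 'ADD B, 1'. After: A=4 B=25 C=6 D=8 ZF=0 PC=10
Step 11: PC=10 exec 'ADD D, 3'. After: A=4 B=25 C=6 D=11 ZF=0 PC=11
Step 12: PC=11 exec 'HALT'. After: A=4 B=25 C=6 D=11 ZF=0 PC=11 HALTED
Total instructions executed: 12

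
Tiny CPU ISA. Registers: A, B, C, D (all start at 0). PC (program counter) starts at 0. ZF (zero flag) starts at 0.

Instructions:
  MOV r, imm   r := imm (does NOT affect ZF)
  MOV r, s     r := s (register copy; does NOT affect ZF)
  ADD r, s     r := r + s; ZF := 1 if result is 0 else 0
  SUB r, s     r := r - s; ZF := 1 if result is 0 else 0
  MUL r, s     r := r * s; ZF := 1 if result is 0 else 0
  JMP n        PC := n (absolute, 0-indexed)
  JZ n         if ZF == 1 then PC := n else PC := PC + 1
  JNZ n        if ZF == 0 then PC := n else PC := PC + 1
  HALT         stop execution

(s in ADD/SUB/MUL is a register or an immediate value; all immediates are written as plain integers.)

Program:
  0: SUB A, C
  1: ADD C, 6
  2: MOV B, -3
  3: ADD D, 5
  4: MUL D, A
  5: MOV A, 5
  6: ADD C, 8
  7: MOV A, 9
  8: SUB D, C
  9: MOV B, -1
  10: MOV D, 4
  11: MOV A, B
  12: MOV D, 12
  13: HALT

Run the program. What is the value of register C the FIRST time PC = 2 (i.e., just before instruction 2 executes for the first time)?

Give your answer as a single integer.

Step 1: PC=0 exec 'SUB A, C'. After: A=0 B=0 C=0 D=0 ZF=1 PC=1
Step 2: PC=1 exec 'ADD C, 6'. After: A=0 B=0 C=6 D=0 ZF=0 PC=2
First time PC=2: C=6

6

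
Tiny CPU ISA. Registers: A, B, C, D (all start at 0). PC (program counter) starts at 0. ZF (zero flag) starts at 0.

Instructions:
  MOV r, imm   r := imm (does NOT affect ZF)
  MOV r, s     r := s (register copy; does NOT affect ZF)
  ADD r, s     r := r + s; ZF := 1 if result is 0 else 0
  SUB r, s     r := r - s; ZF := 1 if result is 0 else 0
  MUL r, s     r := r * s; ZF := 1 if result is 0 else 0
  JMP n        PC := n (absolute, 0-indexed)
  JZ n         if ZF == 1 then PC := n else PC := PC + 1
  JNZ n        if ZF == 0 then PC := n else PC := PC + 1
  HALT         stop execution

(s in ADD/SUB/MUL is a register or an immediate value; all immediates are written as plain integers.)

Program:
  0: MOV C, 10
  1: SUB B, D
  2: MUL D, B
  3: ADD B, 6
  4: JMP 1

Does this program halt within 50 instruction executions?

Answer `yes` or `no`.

Answer: no

Derivation:
Step 1: PC=0 exec 'MOV C, 10'. After: A=0 B=0 C=10 D=0 ZF=0 PC=1
Step 2: PC=1 exec 'SUB B, D'. After: A=0 B=0 C=10 D=0 ZF=1 PC=2
Step 3: PC=2 exec 'MUL D, B'. After: A=0 B=0 C=10 D=0 ZF=1 PC=3
Step 4: PC=3 exec 'ADD B, 6'. After: A=0 B=6 C=10 D=0 ZF=0 PC=4
Step 5: PC=4 exec 'JMP 1'. After: A=0 B=6 C=10 D=0 ZF=0 PC=1
Step 6: PC=1 exec 'SUB B, D'. After: A=0 B=6 C=10 D=0 ZF=0 PC=2
Step 7: PC=2 exec 'MUL D, B'. After: A=0 B=6 C=10 D=0 ZF=1 PC=3
Step 8: PC=3 exec 'ADD B, 6'. After: A=0 B=12 C=10 D=0 ZF=0 PC=4
Step 9: PC=4 exec 'JMP 1'. After: A=0 B=12 C=10 D=0 ZF=0 PC=1
Step 10: PC=1 exec 'SUB B, D'. After: A=0 B=12 C=10 D=0 ZF=0 PC=2
Step 11: PC=2 exec 'MUL D, B'. After: A=0 B=12 C=10 D=0 ZF=1 PC=3
Step 12: PC=3 exec 'ADD B, 6'. After: A=0 B=18 C=10 D=0 ZF=0 PC=4
Step 13: PC=4 exec 'JMP 1'. After: A=0 B=18 C=10 D=0 ZF=0 PC=1
Step 14: PC=1 exec 'SUB B, D'. After: A=0 B=18 C=10 D=0 ZF=0 PC=2
Step 15: PC=2 exec 'MUL D, B'. After: A=0 B=18 C=10 D=0 ZF=1 PC=3
After 50 steps: not halted. PC revisits the same instructions with no path to HALT; will never halt.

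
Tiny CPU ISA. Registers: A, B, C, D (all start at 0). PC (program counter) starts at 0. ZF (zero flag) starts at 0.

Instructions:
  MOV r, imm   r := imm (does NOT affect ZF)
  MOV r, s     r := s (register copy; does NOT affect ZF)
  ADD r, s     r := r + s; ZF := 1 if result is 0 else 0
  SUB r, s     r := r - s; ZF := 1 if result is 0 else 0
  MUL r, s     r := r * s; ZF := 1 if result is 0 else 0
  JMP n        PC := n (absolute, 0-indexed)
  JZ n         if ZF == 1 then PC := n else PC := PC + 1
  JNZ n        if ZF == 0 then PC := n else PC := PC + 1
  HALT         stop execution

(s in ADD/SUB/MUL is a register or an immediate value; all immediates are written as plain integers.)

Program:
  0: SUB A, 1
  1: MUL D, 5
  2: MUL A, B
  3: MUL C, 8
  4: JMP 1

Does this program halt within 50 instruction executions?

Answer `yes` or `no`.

Answer: no

Derivation:
Step 1: PC=0 exec 'SUB A, 1'. After: A=-1 B=0 C=0 D=0 ZF=0 PC=1
Step 2: PC=1 exec 'MUL D, 5'. After: A=-1 B=0 C=0 D=0 ZF=1 PC=2
Step 3: PC=2 exec 'MUL A, B'. After: A=0 B=0 C=0 D=0 ZF=1 PC=3
Step 4: PC=3 exec 'MUL C, 8'. After: A=0 B=0 C=0 D=0 ZF=1 PC=4
Step 5: PC=4 exec 'JMP 1'. After: A=0 B=0 C=0 D=0 ZF=1 PC=1
Step 6: PC=1 exec 'MUL D, 5'. After: A=0 B=0 C=0 D=0 ZF=1 PC=2
Step 7: PC=2 exec 'MUL A, B'. After: A=0 B=0 C=0 D=0 ZF=1 PC=3
State after step 7 equals state after step 3: the program is in a cycle of length 4 and will never halt.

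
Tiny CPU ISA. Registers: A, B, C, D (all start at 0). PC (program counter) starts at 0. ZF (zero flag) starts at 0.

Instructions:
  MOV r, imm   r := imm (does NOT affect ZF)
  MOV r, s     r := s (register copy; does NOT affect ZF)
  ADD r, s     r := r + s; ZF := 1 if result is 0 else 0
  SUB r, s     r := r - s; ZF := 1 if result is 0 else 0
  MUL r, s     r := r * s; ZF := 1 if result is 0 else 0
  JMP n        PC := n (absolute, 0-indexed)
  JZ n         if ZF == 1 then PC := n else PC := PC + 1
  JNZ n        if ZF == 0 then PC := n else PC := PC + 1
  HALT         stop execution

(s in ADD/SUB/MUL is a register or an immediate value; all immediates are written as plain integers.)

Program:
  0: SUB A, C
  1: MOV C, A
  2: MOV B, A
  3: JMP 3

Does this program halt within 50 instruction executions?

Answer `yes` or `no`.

Answer: no

Derivation:
Step 1: PC=0 exec 'SUB A, C'. After: A=0 B=0 C=0 D=0 ZF=1 PC=1
Step 2: PC=1 exec 'MOV C, A'. After: A=0 B=0 C=0 D=0 ZF=1 PC=2
Step 3: PC=2 exec 'MOV B, A'. After: A=0 B=0 C=0 D=0 ZF=1 PC=3
Step 4: PC=3 exec 'JMP 3'. After: A=0 B=0 C=0 D=0 ZF=1 PC=3
State after step 4 equals state after step 3: the program is in a cycle of length 1 and will never halt.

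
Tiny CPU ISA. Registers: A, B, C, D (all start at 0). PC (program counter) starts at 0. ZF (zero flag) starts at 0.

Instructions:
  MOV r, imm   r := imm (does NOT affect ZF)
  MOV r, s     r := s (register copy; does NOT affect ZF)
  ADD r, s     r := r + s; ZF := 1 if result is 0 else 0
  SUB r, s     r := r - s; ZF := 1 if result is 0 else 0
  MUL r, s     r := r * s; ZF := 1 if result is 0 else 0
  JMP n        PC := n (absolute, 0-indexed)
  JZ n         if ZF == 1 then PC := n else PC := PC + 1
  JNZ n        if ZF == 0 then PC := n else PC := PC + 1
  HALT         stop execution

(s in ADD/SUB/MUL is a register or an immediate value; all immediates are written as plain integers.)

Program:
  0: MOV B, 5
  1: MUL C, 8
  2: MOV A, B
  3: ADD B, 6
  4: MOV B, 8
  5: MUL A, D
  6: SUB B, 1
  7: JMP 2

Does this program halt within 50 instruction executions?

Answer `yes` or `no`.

Answer: no

Derivation:
Step 1: PC=0 exec 'MOV B, 5'. After: A=0 B=5 C=0 D=0 ZF=0 PC=1
Step 2: PC=1 exec 'MUL C, 8'. After: A=0 B=5 C=0 D=0 ZF=1 PC=2
Step 3: PC=2 exec 'MOV A, B'. After: A=5 B=5 C=0 D=0 ZF=1 PC=3
Step 4: PC=3 exec 'ADD B, 6'. After: A=5 B=11 C=0 D=0 ZF=0 PC=4
Step 5: PC=4 exec 'MOV B, 8'. After: A=5 B=8 C=0 D=0 ZF=0 PC=5
Step 6: PC=5 exec 'MUL A, D'. After: A=0 B=8 C=0 D=0 ZF=1 PC=6
Step 7: PC=6 exec 'SUB B, 1'. After: A=0 B=7 C=0 D=0 ZF=0 PC=7
Step 8: PC=7 exec 'JMP 2'. After: A=0 B=7 C=0 D=0 ZF=0 PC=2
Step 9: PC=2 exec 'MOV A, B'. After: A=7 B=7 C=0 D=0 ZF=0 PC=3
Step 10: PC=3 exec 'ADD B, 6'. After: A=7 B=13 C=0 D=0 ZF=0 PC=4
Step 11: PC=4 exec 'MOV B, 8'. After: A=7 B=8 C=0 D=0 ZF=0 PC=5
Step 12: PC=5 exec 'MUL A, D'. After: A=0 B=8 C=0 D=0 ZF=1 PC=6
State after step 12 equals state after step 6: the program is in a cycle of length 6 and will never halt.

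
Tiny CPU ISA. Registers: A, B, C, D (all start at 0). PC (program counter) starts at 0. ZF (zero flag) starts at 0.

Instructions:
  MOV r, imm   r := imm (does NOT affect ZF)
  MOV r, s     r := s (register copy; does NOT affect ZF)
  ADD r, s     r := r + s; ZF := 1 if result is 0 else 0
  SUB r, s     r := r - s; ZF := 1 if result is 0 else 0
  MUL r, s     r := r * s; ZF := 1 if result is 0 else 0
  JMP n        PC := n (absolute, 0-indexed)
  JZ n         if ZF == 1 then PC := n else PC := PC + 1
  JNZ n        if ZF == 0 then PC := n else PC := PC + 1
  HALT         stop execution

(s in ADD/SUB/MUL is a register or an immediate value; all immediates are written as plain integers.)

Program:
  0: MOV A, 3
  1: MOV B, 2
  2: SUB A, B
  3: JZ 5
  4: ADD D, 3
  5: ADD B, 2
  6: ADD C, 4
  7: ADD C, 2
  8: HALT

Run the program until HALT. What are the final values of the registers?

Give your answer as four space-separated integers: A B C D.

Answer: 1 4 6 3

Derivation:
Step 1: PC=0 exec 'MOV A, 3'. After: A=3 B=0 C=0 D=0 ZF=0 PC=1
Step 2: PC=1 exec 'MOV B, 2'. After: A=3 B=2 C=0 D=0 ZF=0 PC=2
Step 3: PC=2 exec 'SUB A, B'. After: A=1 B=2 C=0 D=0 ZF=0 PC=3
Step 4: PC=3 exec 'JZ 5'. After: A=1 B=2 C=0 D=0 ZF=0 PC=4
Step 5: PC=4 exec 'ADD D, 3'. After: A=1 B=2 C=0 D=3 ZF=0 PC=5
Step 6: PC=5 exec 'ADD B, 2'. After: A=1 B=4 C=0 D=3 ZF=0 PC=6
Step 7: PC=6 exec 'ADD C, 4'. After: A=1 B=4 C=4 D=3 ZF=0 PC=7
Step 8: PC=7 exec 'ADD C, 2'. After: A=1 B=4 C=6 D=3 ZF=0 PC=8
Step 9: PC=8 exec 'HALT'. After: A=1 B=4 C=6 D=3 ZF=0 PC=8 HALTED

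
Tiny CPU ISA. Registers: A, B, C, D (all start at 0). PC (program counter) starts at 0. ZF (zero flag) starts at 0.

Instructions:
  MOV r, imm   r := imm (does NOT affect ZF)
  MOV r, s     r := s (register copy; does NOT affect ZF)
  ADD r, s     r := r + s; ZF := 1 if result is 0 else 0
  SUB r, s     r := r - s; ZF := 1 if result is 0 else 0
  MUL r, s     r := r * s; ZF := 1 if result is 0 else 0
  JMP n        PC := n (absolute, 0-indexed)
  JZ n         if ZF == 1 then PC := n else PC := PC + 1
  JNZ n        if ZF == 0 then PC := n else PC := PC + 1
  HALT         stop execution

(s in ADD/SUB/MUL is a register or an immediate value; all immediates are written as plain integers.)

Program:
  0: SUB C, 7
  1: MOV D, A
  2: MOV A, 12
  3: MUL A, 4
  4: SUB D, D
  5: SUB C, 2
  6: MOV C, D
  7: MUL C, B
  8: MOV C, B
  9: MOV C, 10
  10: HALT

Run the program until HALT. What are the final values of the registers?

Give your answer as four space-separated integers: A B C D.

Answer: 48 0 10 0

Derivation:
Step 1: PC=0 exec 'SUB C, 7'. After: A=0 B=0 C=-7 D=0 ZF=0 PC=1
Step 2: PC=1 exec 'MOV D, A'. After: A=0 B=0 C=-7 D=0 ZF=0 PC=2
Step 3: PC=2 exec 'MOV A, 12'. After: A=12 B=0 C=-7 D=0 ZF=0 PC=3
Step 4: PC=3 exec 'MUL A, 4'. After: A=48 B=0 C=-7 D=0 ZF=0 PC=4
Step 5: PC=4 exec 'SUB D, D'. After: A=48 B=0 C=-7 D=0 ZF=1 PC=5
Step 6: PC=5 exec 'SUB C, 2'. After: A=48 B=0 C=-9 D=0 ZF=0 PC=6
Step 7: PC=6 exec 'MOV C, D'. After: A=48 B=0 C=0 D=0 ZF=0 PC=7
Step 8: PC=7 exec 'MUL C, B'. After: A=48 B=0 C=0 D=0 ZF=1 PC=8
Step 9: PC=8 exec 'MOV C, B'. After: A=48 B=0 C=0 D=0 ZF=1 PC=9
Step 10: PC=9 exec 'MOV C, 10'. After: A=48 B=0 C=10 D=0 ZF=1 PC=10
Step 11: PC=10 exec 'HALT'. After: A=48 B=0 C=10 D=0 ZF=1 PC=10 HALTED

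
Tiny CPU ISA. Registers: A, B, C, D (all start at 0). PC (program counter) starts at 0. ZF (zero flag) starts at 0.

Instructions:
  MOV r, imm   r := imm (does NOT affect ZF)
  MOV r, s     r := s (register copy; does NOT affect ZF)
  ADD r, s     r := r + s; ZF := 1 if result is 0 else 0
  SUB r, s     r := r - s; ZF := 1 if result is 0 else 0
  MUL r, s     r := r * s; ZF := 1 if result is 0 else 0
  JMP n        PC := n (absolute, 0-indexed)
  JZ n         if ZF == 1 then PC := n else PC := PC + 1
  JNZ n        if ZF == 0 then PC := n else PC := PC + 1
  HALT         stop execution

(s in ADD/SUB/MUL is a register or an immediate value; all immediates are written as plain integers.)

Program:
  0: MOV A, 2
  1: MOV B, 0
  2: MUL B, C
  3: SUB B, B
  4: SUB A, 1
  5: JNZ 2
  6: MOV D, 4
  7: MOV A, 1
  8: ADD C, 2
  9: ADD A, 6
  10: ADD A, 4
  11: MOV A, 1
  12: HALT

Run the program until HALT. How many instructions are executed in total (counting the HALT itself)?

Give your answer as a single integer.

Step 1: PC=0 exec 'MOV A, 2'. After: A=2 B=0 C=0 D=0 ZF=0 PC=1
Step 2: PC=1 exec 'MOV B, 0'. After: A=2 B=0 C=0 D=0 ZF=0 PC=2
Step 3: PC=2 exec 'MUL B, C'. After: A=2 B=0 C=0 D=0 ZF=1 PC=3
Step 4: PC=3 exec 'SUB B, B'. After: A=2 B=0 C=0 D=0 ZF=1 PC=4
Step 5: PC=4 exec 'SUB A, 1'. After: A=1 B=0 C=0 D=0 ZF=0 PC=5
Step 6: PC=5 exec 'JNZ 2'. After: A=1 B=0 C=0 D=0 ZF=0 PC=2
Step 7: PC=2 exec 'MUL B, C'. After: A=1 B=0 C=0 D=0 ZF=1 PC=3
Step 8: PC=3 exec 'SUB B, B'. After: A=1 B=0 C=0 D=0 ZF=1 PC=4
Step 9: PC=4 exec 'SUB A, 1'. After: A=0 B=0 C=0 D=0 ZF=1 PC=5
Step 10: PC=5 exec 'JNZ 2'. After: A=0 B=0 C=0 D=0 ZF=1 PC=6
Step 11: PC=6 exec 'MOV D, 4'. After: A=0 B=0 C=0 D=4 ZF=1 PC=7
Step 12: PC=7 exec 'MOV A, 1'. After: A=1 B=0 C=0 D=4 ZF=1 PC=8
Step 13: PC=8 exec 'ADD C, 2'. After: A=1 B=0 C=2 D=4 ZF=0 PC=9
Step 14: PC=9 exec 'ADD A, 6'. After: A=7 B=0 C=2 D=4 ZF=0 PC=10
Step 15: PC=10 exec 'ADD A, 4'. After: A=11 B=0 C=2 D=4 ZF=0 PC=11
Step 16: PC=11 exec 'MOV A, 1'. After: A=1 B=0 C=2 D=4 ZF=0 PC=12
Step 17: PC=12 exec 'HALT'. After: A=1 B=0 C=2 D=4 ZF=0 PC=12 HALTED
Total instructions executed: 17

Answer: 17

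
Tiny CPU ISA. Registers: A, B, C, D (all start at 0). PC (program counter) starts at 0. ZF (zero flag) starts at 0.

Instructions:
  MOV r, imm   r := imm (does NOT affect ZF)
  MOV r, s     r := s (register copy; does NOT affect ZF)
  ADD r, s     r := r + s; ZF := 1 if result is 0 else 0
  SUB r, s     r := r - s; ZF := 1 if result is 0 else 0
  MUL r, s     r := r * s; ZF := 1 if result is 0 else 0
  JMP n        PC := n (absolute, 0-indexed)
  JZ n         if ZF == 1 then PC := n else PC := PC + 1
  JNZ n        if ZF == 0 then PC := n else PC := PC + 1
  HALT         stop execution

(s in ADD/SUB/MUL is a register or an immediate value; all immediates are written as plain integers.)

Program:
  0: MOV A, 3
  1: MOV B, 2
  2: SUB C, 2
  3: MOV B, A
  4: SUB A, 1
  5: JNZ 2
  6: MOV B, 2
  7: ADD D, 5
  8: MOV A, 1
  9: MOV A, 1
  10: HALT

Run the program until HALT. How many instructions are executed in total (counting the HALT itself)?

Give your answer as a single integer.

Answer: 19

Derivation:
Step 1: PC=0 exec 'MOV A, 3'. After: A=3 B=0 C=0 D=0 ZF=0 PC=1
Step 2: PC=1 exec 'MOV B, 2'. After: A=3 B=2 C=0 D=0 ZF=0 PC=2
Step 3: PC=2 exec 'SUB C, 2'. After: A=3 B=2 C=-2 D=0 ZF=0 PC=3
Step 4: PC=3 exec 'MOV B, A'. After: A=3 B=3 C=-2 D=0 ZF=0 PC=4
Step 5: PC=4 exec 'SUB A, 1'. After: A=2 B=3 C=-2 D=0 ZF=0 PC=5
Step 6: PC=5 exec 'JNZ 2'. After: A=2 B=3 C=-2 D=0 ZF=0 PC=2
Step 7: PC=2 exec 'SUB C, 2'. After: A=2 B=3 C=-4 D=0 ZF=0 PC=3
Step 8: PC=3 exec 'MOV B, A'. After: A=2 B=2 C=-4 D=0 ZF=0 PC=4
Step 9: PC=4 exec 'SUB A, 1'. After: A=1 B=2 C=-4 D=0 ZF=0 PC=5
Step 10: PC=5 exec 'JNZ 2'. After: A=1 B=2 C=-4 D=0 ZF=0 PC=2
Step 11: PC=2 exec 'SUB C, 2'. After: A=1 B=2 C=-6 D=0 ZF=0 PC=3
Step 12: PC=3 exec 'MOV B, A'. After: A=1 B=1 C=-6 D=0 ZF=0 PC=4
Step 13: PC=4 exec 'SUB A, 1'. After: A=0 B=1 C=-6 D=0 ZF=1 PC=5
Step 14: PC=5 exec 'JNZ 2'. After: A=0 B=1 C=-6 D=0 ZF=1 PC=6
Step 15: PC=6 exec 'MOV B, 2'. After: A=0 B=2 C=-6 D=0 ZF=1 PC=7
Step 16: PC=7 exec 'ADD D, 5'. After: A=0 B=2 C=-6 D=5 ZF=0 PC=8
Step 17: PC=8 exec 'MOV A, 1'. After: A=1 B=2 C=-6 D=5 ZF=0 PC=9
Step 18: PC=9 exec 'MOV A, 1'. After: A=1 B=2 C=-6 D=5 ZF=0 PC=10
Step 19: PC=10 exec 'HALT'. After: A=1 B=2 C=-6 D=5 ZF=0 PC=10 HALTED
Total instructions executed: 19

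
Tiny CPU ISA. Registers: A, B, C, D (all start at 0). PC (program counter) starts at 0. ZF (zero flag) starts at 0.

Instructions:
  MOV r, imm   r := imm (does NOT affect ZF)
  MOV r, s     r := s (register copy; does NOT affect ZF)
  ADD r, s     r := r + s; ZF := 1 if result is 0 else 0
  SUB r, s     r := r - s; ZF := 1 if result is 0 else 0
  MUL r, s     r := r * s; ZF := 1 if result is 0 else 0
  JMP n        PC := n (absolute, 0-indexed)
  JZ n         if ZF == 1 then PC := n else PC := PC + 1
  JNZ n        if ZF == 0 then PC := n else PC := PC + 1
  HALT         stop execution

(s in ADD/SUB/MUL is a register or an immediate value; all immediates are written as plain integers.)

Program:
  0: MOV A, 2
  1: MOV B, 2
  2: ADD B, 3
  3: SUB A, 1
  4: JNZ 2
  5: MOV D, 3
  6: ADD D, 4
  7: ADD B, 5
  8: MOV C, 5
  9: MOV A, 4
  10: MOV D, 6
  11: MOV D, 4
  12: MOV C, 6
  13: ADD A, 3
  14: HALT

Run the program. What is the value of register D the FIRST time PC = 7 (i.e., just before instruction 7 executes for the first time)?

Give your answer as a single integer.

Step 1: PC=0 exec 'MOV A, 2'. After: A=2 B=0 C=0 D=0 ZF=0 PC=1
Step 2: PC=1 exec 'MOV B, 2'. After: A=2 B=2 C=0 D=0 ZF=0 PC=2
Step 3: PC=2 exec 'ADD B, 3'. After: A=2 B=5 C=0 D=0 ZF=0 PC=3
Step 4: PC=3 exec 'SUB A, 1'. After: A=1 B=5 C=0 D=0 ZF=0 PC=4
Step 5: PC=4 exec 'JNZ 2'. After: A=1 B=5 C=0 D=0 ZF=0 PC=2
Step 6: PC=2 exec 'ADD B, 3'. After: A=1 B=8 C=0 D=0 ZF=0 PC=3
Step 7: PC=3 exec 'SUB A, 1'. After: A=0 B=8 C=0 D=0 ZF=1 PC=4
Step 8: PC=4 exec 'JNZ 2'. After: A=0 B=8 C=0 D=0 ZF=1 PC=5
Step 9: PC=5 exec 'MOV D, 3'. After: A=0 B=8 C=0 D=3 ZF=1 PC=6
Step 10: PC=6 exec 'ADD D, 4'. After: A=0 B=8 C=0 D=7 ZF=0 PC=7
First time PC=7: D=7

7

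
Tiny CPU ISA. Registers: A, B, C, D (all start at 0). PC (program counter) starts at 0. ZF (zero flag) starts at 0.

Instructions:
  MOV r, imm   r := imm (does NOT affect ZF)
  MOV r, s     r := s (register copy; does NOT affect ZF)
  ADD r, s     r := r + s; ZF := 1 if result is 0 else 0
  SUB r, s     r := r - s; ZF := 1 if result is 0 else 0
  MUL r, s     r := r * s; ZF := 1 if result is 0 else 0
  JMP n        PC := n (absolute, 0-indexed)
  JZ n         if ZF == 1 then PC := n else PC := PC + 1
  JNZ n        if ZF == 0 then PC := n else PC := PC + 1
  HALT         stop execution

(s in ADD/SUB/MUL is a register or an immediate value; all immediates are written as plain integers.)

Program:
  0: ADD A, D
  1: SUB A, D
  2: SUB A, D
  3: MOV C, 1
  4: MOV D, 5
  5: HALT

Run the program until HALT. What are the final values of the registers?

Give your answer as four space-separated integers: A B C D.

Step 1: PC=0 exec 'ADD A, D'. After: A=0 B=0 C=0 D=0 ZF=1 PC=1
Step 2: PC=1 exec 'SUB A, D'. After: A=0 B=0 C=0 D=0 ZF=1 PC=2
Step 3: PC=2 exec 'SUB A, D'. After: A=0 B=0 C=0 D=0 ZF=1 PC=3
Step 4: PC=3 exec 'MOV C, 1'. After: A=0 B=0 C=1 D=0 ZF=1 PC=4
Step 5: PC=4 exec 'MOV D, 5'. After: A=0 B=0 C=1 D=5 ZF=1 PC=5
Step 6: PC=5 exec 'HALT'. After: A=0 B=0 C=1 D=5 ZF=1 PC=5 HALTED

Answer: 0 0 1 5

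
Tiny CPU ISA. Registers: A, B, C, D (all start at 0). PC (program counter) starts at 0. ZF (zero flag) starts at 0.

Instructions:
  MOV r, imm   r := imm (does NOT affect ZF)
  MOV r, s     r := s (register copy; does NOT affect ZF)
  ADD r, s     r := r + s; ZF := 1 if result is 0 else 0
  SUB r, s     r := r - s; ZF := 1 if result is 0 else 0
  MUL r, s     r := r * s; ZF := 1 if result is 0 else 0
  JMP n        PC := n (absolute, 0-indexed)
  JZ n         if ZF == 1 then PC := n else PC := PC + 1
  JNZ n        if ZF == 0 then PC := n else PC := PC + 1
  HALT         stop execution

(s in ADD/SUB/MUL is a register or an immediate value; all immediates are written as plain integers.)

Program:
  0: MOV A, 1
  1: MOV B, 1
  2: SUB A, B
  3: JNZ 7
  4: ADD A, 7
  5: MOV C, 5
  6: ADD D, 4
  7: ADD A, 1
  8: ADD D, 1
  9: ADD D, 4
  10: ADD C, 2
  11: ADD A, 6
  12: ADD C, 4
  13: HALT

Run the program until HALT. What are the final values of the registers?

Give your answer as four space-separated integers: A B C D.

Answer: 14 1 11 9

Derivation:
Step 1: PC=0 exec 'MOV A, 1'. After: A=1 B=0 C=0 D=0 ZF=0 PC=1
Step 2: PC=1 exec 'MOV B, 1'. After: A=1 B=1 C=0 D=0 ZF=0 PC=2
Step 3: PC=2 exec 'SUB A, B'. After: A=0 B=1 C=0 D=0 ZF=1 PC=3
Step 4: PC=3 exec 'JNZ 7'. After: A=0 B=1 C=0 D=0 ZF=1 PC=4
Step 5: PC=4 exec 'ADD A, 7'. After: A=7 B=1 C=0 D=0 ZF=0 PC=5
Step 6: PC=5 exec 'MOV C, 5'. After: A=7 B=1 C=5 D=0 ZF=0 PC=6
Step 7: PC=6 exec 'ADD D, 4'. After: A=7 B=1 C=5 D=4 ZF=0 PC=7
Step 8: PC=7 exec 'ADD A, 1'. After: A=8 B=1 C=5 D=4 ZF=0 PC=8
Step 9: PC=8 exec 'ADD D, 1'. After: A=8 B=1 C=5 D=5 ZF=0 PC=9
Step 10: PC=9 exec 'ADD D, 4'. After: A=8 B=1 C=5 D=9 ZF=0 PC=10
Step 11: PC=10 exec 'ADD C, 2'. After: A=8 B=1 C=7 D=9 ZF=0 PC=11
Step 12: PC=11 exec 'ADD A, 6'. After: A=14 B=1 C=7 D=9 ZF=0 PC=12
Step 13: PC=12 exec 'ADD C, 4'. After: A=14 B=1 C=11 D=9 ZF=0 PC=13
Step 14: PC=13 exec 'HALT'. After: A=14 B=1 C=11 D=9 ZF=0 PC=13 HALTED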